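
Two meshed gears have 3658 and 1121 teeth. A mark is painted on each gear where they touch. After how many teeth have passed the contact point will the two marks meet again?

69502 teeth

The first simultaneous occurrence is after LCM of the individual periods.
3658 = 2 × 31 × 59
1121 = 19 × 59
LCM(3658, 1121) = 2 × 19 × 31 × 59 = 69502.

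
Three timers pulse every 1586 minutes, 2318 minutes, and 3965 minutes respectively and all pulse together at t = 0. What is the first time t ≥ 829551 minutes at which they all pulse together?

904020 minutes

Joint pulses occur at multiples of LCM(1586, 2318, 3965).
1586 = 2 × 13 × 61
2318 = 2 × 19 × 61
3965 = 5 × 13 × 61
LCM(1586, 2318, 3965) = 2 × 5 × 13 × 19 × 61 = 150670.
Smallest multiple of 150670 that is ≥ 829551: ⌈829551/150670⌉ × 150670 = 6 × 150670 = 904020.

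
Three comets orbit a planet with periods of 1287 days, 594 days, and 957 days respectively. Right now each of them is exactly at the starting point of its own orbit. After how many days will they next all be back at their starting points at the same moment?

They coincide at every common multiple of the periods; the first is the LCM.
1287 = 3^2 × 11 × 13
594 = 2 × 3^3 × 11
957 = 3 × 11 × 29
LCM(1287, 594, 957) = 2 × 3^3 × 11 × 13 × 29 = 223938.

223938 days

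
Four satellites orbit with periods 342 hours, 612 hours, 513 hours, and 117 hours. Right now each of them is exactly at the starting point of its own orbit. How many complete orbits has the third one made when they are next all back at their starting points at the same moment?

884 orbits

The first common completion time is the LCM of the periods.
342 = 2 × 3^2 × 19
612 = 2^2 × 3^2 × 17
513 = 3^3 × 19
117 = 3^2 × 13
LCM(342, 612, 513, 117) = 2^2 × 3^3 × 13 × 17 × 19 = 453492.
Orbits for period 513: 453492 / 513 = 884.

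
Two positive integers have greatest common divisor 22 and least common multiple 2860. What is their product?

For any two positive integers, gcd × lcm = product = 22 × 2860 = 62920.

62920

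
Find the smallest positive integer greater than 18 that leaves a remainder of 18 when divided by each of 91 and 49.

N − 18 must be a common multiple of 91 and 49.
91 = 7 × 13
49 = 7^2
LCM(91, 49) = 7^2 × 13 = 637.
Smallest N > 18 is LCM + 18 = 637 + 18 = 655.

655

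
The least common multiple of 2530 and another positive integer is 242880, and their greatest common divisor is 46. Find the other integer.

gcd × lcm = product of the two integers, so the other integer is (46 × 242880) / 2530 = 4416.

4416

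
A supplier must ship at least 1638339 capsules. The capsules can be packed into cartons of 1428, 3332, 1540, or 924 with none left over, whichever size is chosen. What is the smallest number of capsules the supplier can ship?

The number of capsules must be a common multiple of 1428, 3332, 1540, and 924, so a multiple of their LCM.
1428 = 2^2 × 3 × 7 × 17
3332 = 2^2 × 7^2 × 17
1540 = 2^2 × 5 × 7 × 11
924 = 2^2 × 3 × 7 × 11
LCM(1428, 3332, 1540, 924) = 2^2 × 3 × 5 × 7^2 × 11 × 17 = 549780.
Smallest multiple of 549780 that is ≥ 1638339: ⌈1638339/549780⌉ × 549780 = 3 × 549780 = 1649340.

1649340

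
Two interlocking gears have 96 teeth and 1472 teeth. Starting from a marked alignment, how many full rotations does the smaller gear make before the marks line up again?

46 rotations

They are all back at their starting positions together after one LCM of the periods.
96 = 2^5 × 3
1472 = 2^6 × 23
LCM(96, 1472) = 2^6 × 3 × 23 = 4416.
Rotations for period 96: 4416 / 96 = 46.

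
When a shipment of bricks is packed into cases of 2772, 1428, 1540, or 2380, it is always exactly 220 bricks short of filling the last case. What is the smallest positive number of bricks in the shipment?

235400

Being 220 short of a full case of size k means N ≡ −220 (mod k), i.e. N + 220 is a multiple of each size.
2772 = 2^2 × 3^2 × 7 × 11
1428 = 2^2 × 3 × 7 × 17
1540 = 2^2 × 5 × 7 × 11
2380 = 2^2 × 5 × 7 × 17
LCM(2772, 1428, 1540, 2380) = 2^2 × 3^2 × 5 × 7 × 11 × 17 = 235620.
Smallest positive N is 235620 − 220 = 235400.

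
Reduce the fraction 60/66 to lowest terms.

60 = 2^2 × 3 × 5
66 = 2 × 3 × 11
gcd(60, 66) = 2 × 3 = 6.
Divide numerator and denominator by 6: 60/66 = 10/11.

10/11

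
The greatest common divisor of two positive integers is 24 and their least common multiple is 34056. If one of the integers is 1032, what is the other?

792

For two integers, gcd × lcm = product, so the other is (24 × 34056) / 1032 = 817344 / 1032 = 792.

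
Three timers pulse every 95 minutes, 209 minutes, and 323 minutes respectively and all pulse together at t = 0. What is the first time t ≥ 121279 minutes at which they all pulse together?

124355 minutes

Joint pulses occur at multiples of LCM(95, 209, 323).
95 = 5 × 19
209 = 11 × 19
323 = 17 × 19
LCM(95, 209, 323) = 5 × 11 × 17 × 19 = 17765.
Smallest multiple of 17765 that is ≥ 121279: ⌈121279/17765⌉ × 17765 = 7 × 17765 = 124355.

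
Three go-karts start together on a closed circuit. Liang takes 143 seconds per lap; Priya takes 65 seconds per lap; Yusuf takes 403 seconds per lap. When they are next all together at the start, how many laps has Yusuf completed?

The first common completion time is the LCM of the periods.
143 = 11 × 13
65 = 5 × 13
403 = 13 × 31
LCM(143, 65, 403) = 5 × 11 × 13 × 31 = 22165.
Laps for period 403: 22165 / 403 = 55.

55 laps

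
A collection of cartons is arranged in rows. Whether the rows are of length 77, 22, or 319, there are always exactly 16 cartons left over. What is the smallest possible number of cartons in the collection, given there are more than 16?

4482

N − 16 must be a common multiple of 77, 22, and 319.
77 = 7 × 11
22 = 2 × 11
319 = 11 × 29
LCM(77, 22, 319) = 2 × 7 × 11 × 29 = 4466.
Smallest N > 16 is LCM + 16 = 4466 + 16 = 4482.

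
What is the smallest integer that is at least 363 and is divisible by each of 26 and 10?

390

The integer must be a common multiple of 26 and 10, so a multiple of their LCM.
26 = 2 × 13
10 = 2 × 5
LCM(26, 10) = 2 × 5 × 13 = 130.
Smallest multiple of 130 that is ≥ 363: ⌈363/130⌉ × 130 = 3 × 130 = 390.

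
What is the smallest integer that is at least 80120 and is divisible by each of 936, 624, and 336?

91728

The integer must be a common multiple of 936, 624, and 336, so a multiple of their LCM.
936 = 2^3 × 3^2 × 13
624 = 2^4 × 3 × 13
336 = 2^4 × 3 × 7
LCM(936, 624, 336) = 2^4 × 3^2 × 7 × 13 = 13104.
Smallest multiple of 13104 that is ≥ 80120: ⌈80120/13104⌉ × 13104 = 7 × 13104 = 91728.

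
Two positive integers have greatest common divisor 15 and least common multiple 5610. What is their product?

84150

For any two positive integers, gcd × lcm = product = 15 × 5610 = 84150.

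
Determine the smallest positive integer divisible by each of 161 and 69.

483

161 = 7 × 23
69 = 3 × 23
LCM(161, 69) = 3 × 7 × 23 = 483.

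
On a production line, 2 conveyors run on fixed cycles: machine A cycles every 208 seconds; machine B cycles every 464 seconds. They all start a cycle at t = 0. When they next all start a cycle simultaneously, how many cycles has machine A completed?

All finish a whole number of cycles simultaneously at t = LCM of the periods.
208 = 2^4 × 13
464 = 2^4 × 29
LCM(208, 464) = 2^4 × 13 × 29 = 6032.
Cycles for period 208: 6032 / 208 = 29.

29 cycles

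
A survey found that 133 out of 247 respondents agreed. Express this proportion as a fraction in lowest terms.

7/13

133 = 7 × 19
247 = 13 × 19
gcd(133, 247) = 19.
Divide numerator and denominator by 19: 133/247 = 7/13.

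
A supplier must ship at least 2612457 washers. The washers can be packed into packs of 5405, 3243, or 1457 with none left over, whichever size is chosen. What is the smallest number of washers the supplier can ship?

The number of washers must be a common multiple of 5405, 3243, and 1457, so a multiple of their LCM.
5405 = 5 × 23 × 47
3243 = 3 × 23 × 47
1457 = 31 × 47
LCM(5405, 3243, 1457) = 3 × 5 × 23 × 31 × 47 = 502665.
Smallest multiple of 502665 that is ≥ 2612457: ⌈2612457/502665⌉ × 502665 = 6 × 502665 = 3015990.

3015990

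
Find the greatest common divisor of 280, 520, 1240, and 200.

280 = 2^3 × 5 × 7
520 = 2^3 × 5 × 13
1240 = 2^3 × 5 × 31
200 = 2^3 × 5^2
gcd(280, 520, 1240, 200) = 2^3 × 5 = 40.

40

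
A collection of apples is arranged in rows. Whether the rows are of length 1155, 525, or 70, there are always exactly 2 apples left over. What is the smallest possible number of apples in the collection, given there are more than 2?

11552

N − 2 must be a common multiple of 1155, 525, and 70.
1155 = 3 × 5 × 7 × 11
525 = 3 × 5^2 × 7
70 = 2 × 5 × 7
LCM(1155, 525, 70) = 2 × 3 × 5^2 × 7 × 11 = 11550.
Smallest N > 2 is LCM + 2 = 11550 + 2 = 11552.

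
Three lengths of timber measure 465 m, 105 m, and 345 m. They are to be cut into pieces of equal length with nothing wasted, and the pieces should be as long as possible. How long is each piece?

The greatest length dividing all of 465, 105, and 345 is their gcd.
465 = 3 × 5 × 31
105 = 3 × 5 × 7
345 = 3 × 5 × 23
gcd(465, 105, 345) = 3 × 5 = 15.

15 m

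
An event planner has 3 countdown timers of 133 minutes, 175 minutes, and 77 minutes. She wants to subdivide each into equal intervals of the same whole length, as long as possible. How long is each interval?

7 minutes

The interval must divide each timer length; the longest such is the gcd.
133 = 7 × 19
175 = 5^2 × 7
77 = 7 × 11
gcd(133, 175, 77) = 7.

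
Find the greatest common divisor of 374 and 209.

374 = 2 × 11 × 17
209 = 11 × 19
gcd(374, 209) = 11.

11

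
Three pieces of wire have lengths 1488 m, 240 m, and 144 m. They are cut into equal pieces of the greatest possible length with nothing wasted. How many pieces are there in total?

Piece length = gcd(1488, 240, 144).
1488 = 2^4 × 3 × 31
240 = 2^4 × 3 × 5
144 = 2^4 × 3^2
gcd(1488, 240, 144) = 2^4 × 3 = 48.
Total pieces = 1488/48 + 240/48 + 144/48 = 31 + 5 + 3 = 39.

39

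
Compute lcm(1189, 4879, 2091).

424473

1189 = 29 × 41
4879 = 7 × 17 × 41
2091 = 3 × 17 × 41
LCM(1189, 4879, 2091) = 3 × 7 × 17 × 29 × 41 = 424473.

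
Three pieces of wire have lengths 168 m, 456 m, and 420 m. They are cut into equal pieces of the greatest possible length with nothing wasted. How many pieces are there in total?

87

Piece length = gcd(168, 456, 420).
168 = 2^3 × 3 × 7
456 = 2^3 × 3 × 19
420 = 2^2 × 3 × 5 × 7
gcd(168, 456, 420) = 2^2 × 3 = 12.
Total pieces = 168/12 + 456/12 + 420/12 = 14 + 38 + 35 = 87.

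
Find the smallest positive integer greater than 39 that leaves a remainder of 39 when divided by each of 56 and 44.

N − 39 must be a common multiple of 56 and 44.
56 = 2^3 × 7
44 = 2^2 × 11
LCM(56, 44) = 2^3 × 7 × 11 = 616.
Smallest N > 39 is LCM + 39 = 616 + 39 = 655.

655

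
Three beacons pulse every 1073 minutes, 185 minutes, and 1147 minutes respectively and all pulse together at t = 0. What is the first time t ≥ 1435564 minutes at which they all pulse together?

Joint pulses occur at multiples of LCM(1073, 185, 1147).
1073 = 29 × 37
185 = 5 × 37
1147 = 31 × 37
LCM(1073, 185, 1147) = 5 × 29 × 31 × 37 = 166315.
Smallest multiple of 166315 that is ≥ 1435564: ⌈1435564/166315⌉ × 166315 = 9 × 166315 = 1496835.

1496835 minutes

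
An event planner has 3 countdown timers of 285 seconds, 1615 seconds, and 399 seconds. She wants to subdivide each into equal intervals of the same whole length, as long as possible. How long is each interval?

The interval must divide each timer length; the longest such is the gcd.
285 = 3 × 5 × 19
1615 = 5 × 17 × 19
399 = 3 × 7 × 19
gcd(285, 1615, 399) = 19.

19 seconds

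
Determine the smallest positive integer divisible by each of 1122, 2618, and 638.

227766

1122 = 2 × 3 × 11 × 17
2618 = 2 × 7 × 11 × 17
638 = 2 × 11 × 29
LCM(1122, 2618, 638) = 2 × 3 × 7 × 11 × 17 × 29 = 227766.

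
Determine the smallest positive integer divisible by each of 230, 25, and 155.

230 = 2 × 5 × 23
25 = 5^2
155 = 5 × 31
LCM(230, 25, 155) = 2 × 5^2 × 23 × 31 = 35650.

35650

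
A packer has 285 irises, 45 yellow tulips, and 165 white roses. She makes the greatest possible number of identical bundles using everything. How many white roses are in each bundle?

11

Number of bundles = gcd(285, 45, 165).
285 = 3 × 5 × 19
45 = 3^2 × 5
165 = 3 × 5 × 11
gcd(285, 45, 165) = 3 × 5 = 15.
white roses per bundle = 165 / 15 = 11.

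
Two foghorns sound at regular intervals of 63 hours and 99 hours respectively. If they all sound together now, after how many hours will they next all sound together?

They coincide at every common multiple of the periods; the first is the LCM.
63 = 3^2 × 7
99 = 3^2 × 11
LCM(63, 99) = 3^2 × 7 × 11 = 693.

693 hours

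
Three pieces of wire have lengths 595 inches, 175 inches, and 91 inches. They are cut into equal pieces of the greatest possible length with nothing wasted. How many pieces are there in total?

Piece length = gcd(595, 175, 91).
595 = 5 × 7 × 17
175 = 5^2 × 7
91 = 7 × 13
gcd(595, 175, 91) = 7.
Total pieces = 595/7 + 175/7 + 91/7 = 85 + 25 + 13 = 123.

123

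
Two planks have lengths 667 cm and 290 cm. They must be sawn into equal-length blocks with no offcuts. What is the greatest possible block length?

29 cm

The block length must divide every plank, so the greatest is gcd(667, 290).
667 = 23 × 29
290 = 2 × 5 × 29
gcd(667, 290) = 29.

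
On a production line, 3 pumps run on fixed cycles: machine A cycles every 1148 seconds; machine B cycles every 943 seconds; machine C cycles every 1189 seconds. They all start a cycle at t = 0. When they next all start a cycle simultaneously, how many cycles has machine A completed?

They are all back at their starting positions together after one LCM of the periods.
1148 = 2^2 × 7 × 41
943 = 23 × 41
1189 = 29 × 41
LCM(1148, 943, 1189) = 2^2 × 7 × 23 × 29 × 41 = 765716.
Cycles for period 1148: 765716 / 1148 = 667.

667 cycles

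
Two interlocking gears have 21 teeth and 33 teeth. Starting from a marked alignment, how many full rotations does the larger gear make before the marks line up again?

7 rotations

They are all back at their starting positions together after one LCM of the periods.
21 = 3 × 7
33 = 3 × 11
LCM(21, 33) = 3 × 7 × 11 = 231.
Rotations for period 33: 231 / 33 = 7.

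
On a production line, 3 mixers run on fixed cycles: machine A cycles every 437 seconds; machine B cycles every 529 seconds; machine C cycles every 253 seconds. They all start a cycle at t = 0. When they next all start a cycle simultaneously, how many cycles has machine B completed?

209 cycles

All finish a whole number of cycles simultaneously at t = LCM of the periods.
437 = 19 × 23
529 = 23^2
253 = 11 × 23
LCM(437, 529, 253) = 11 × 19 × 23^2 = 110561.
Cycles for period 529: 110561 / 529 = 209.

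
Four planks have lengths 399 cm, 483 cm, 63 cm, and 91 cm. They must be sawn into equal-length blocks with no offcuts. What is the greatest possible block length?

7 cm

The block length must divide every plank, so the greatest is gcd(399, 483, 63, 91).
399 = 3 × 7 × 19
483 = 3 × 7 × 23
63 = 3^2 × 7
91 = 7 × 13
gcd(399, 483, 63, 91) = 7.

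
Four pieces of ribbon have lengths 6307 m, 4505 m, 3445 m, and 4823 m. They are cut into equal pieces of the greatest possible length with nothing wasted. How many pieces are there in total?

360

Piece length = gcd(6307, 4505, 3445, 4823).
6307 = 7 × 17 × 53
4505 = 5 × 17 × 53
3445 = 5 × 13 × 53
4823 = 7 × 13 × 53
gcd(6307, 4505, 3445, 4823) = 53.
Total pieces = 6307/53 + 4505/53 + 3445/53 + 4823/53 = 119 + 85 + 65 + 91 = 360.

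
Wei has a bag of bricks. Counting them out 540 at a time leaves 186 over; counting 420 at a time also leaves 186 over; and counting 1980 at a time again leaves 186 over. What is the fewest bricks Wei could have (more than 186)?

N − 186 must be a common multiple of 540, 420, and 1980.
540 = 2^2 × 3^3 × 5
420 = 2^2 × 3 × 5 × 7
1980 = 2^2 × 3^2 × 5 × 11
LCM(540, 420, 1980) = 2^2 × 3^3 × 5 × 7 × 11 = 41580.
Smallest N > 186 is LCM + 186 = 41580 + 186 = 41766.

41766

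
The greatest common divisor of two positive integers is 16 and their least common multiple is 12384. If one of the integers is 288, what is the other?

688

For two integers, gcd × lcm = product, so the other is (16 × 12384) / 288 = 198144 / 288 = 688.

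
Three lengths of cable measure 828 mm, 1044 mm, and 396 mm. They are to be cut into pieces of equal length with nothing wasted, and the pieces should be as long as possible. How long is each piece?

36 mm

The greatest length dividing all of 828, 1044, and 396 is their gcd.
828 = 2^2 × 3^2 × 23
1044 = 2^2 × 3^2 × 29
396 = 2^2 × 3^2 × 11
gcd(828, 1044, 396) = 2^2 × 3^2 = 36.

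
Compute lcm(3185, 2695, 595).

595595

3185 = 5 × 7^2 × 13
2695 = 5 × 7^2 × 11
595 = 5 × 7 × 17
LCM(3185, 2695, 595) = 5 × 7^2 × 11 × 13 × 17 = 595595.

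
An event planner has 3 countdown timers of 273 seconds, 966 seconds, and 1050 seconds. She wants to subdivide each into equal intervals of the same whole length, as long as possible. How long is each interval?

The interval must divide each timer length; the longest such is the gcd.
273 = 3 × 7 × 13
966 = 2 × 3 × 7 × 23
1050 = 2 × 3 × 5^2 × 7
gcd(273, 966, 1050) = 3 × 7 = 21.

21 seconds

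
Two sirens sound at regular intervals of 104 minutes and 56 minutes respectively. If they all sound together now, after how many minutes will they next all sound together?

728 minutes

The first simultaneous occurrence is after LCM of the individual periods.
104 = 2^3 × 13
56 = 2^3 × 7
LCM(104, 56) = 2^3 × 7 × 13 = 728.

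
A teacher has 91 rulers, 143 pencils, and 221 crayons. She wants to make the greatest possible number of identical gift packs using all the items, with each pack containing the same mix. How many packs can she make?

13 packs

The pack count must divide each quantity, so the greatest is gcd(91, 143, 221).
91 = 7 × 13
143 = 11 × 13
221 = 13 × 17
gcd(91, 143, 221) = 13.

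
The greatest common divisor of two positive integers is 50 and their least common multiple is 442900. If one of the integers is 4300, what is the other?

For two integers, gcd × lcm = product, so the other is (50 × 442900) / 4300 = 22145000 / 4300 = 5150.

5150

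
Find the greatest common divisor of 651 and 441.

21

651 = 3 × 7 × 31
441 = 3^2 × 7^2
gcd(651, 441) = 3 × 7 = 21.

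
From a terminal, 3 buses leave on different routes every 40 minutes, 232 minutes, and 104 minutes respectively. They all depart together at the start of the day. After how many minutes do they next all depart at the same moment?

15080 minutes

We need the least common multiple of the intervals.
40 = 2^3 × 5
232 = 2^3 × 29
104 = 2^3 × 13
LCM(40, 232, 104) = 2^3 × 5 × 13 × 29 = 15080.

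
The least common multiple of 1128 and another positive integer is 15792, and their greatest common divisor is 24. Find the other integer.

gcd × lcm = product of the two integers, so the other integer is (24 × 15792) / 1128 = 336.

336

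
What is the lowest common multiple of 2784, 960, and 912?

528960

2784 = 2^5 × 3 × 29
960 = 2^6 × 3 × 5
912 = 2^4 × 3 × 19
LCM(2784, 960, 912) = 2^6 × 3 × 5 × 19 × 29 = 528960.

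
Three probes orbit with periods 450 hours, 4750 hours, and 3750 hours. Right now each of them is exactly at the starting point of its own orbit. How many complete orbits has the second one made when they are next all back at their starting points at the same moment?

45 orbits

The first common completion time is the LCM of the periods.
450 = 2 × 3^2 × 5^2
4750 = 2 × 5^3 × 19
3750 = 2 × 3 × 5^4
LCM(450, 4750, 3750) = 2 × 3^2 × 5^4 × 19 = 213750.
Orbits for period 4750: 213750 / 4750 = 45.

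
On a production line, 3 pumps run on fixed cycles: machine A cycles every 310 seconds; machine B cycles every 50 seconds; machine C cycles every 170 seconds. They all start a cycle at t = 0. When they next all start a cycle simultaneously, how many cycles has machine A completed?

All finish a whole number of cycles simultaneously at t = LCM of the periods.
310 = 2 × 5 × 31
50 = 2 × 5^2
170 = 2 × 5 × 17
LCM(310, 50, 170) = 2 × 5^2 × 17 × 31 = 26350.
Cycles for period 310: 26350 / 310 = 85.

85 cycles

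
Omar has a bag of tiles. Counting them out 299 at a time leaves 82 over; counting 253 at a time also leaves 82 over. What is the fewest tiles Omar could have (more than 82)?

3371

N − 82 must be a common multiple of 299 and 253.
299 = 13 × 23
253 = 11 × 23
LCM(299, 253) = 11 × 13 × 23 = 3289.
Smallest N > 82 is LCM + 82 = 3289 + 82 = 3371.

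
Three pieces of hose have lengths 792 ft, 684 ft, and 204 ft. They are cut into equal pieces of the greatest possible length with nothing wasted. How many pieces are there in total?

140

Piece length = gcd(792, 684, 204).
792 = 2^3 × 3^2 × 11
684 = 2^2 × 3^2 × 19
204 = 2^2 × 3 × 17
gcd(792, 684, 204) = 2^2 × 3 = 12.
Total pieces = 792/12 + 684/12 + 204/12 = 66 + 57 + 17 = 140.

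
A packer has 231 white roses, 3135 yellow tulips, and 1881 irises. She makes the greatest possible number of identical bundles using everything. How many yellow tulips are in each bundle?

Number of bundles = gcd(231, 3135, 1881).
231 = 3 × 7 × 11
3135 = 3 × 5 × 11 × 19
1881 = 3^2 × 11 × 19
gcd(231, 3135, 1881) = 3 × 11 = 33.
yellow tulips per bundle = 3135 / 33 = 95.

95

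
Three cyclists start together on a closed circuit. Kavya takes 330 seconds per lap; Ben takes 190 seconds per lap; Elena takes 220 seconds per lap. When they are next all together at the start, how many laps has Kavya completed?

38 laps

They are all back at their starting positions together after one LCM of the periods.
330 = 2 × 3 × 5 × 11
190 = 2 × 5 × 19
220 = 2^2 × 5 × 11
LCM(330, 190, 220) = 2^2 × 3 × 5 × 11 × 19 = 12540.
Laps for period 330: 12540 / 330 = 38.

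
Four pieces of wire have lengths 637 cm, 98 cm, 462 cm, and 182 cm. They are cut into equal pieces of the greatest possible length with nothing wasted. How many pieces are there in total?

Piece length = gcd(637, 98, 462, 182).
637 = 7^2 × 13
98 = 2 × 7^2
462 = 2 × 3 × 7 × 11
182 = 2 × 7 × 13
gcd(637, 98, 462, 182) = 7.
Total pieces = 637/7 + 98/7 + 462/7 + 182/7 = 91 + 14 + 66 + 26 = 197.

197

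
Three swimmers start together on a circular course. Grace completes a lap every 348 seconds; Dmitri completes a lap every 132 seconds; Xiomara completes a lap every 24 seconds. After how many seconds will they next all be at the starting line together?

The first simultaneous occurrence is after LCM of the individual periods.
348 = 2^2 × 3 × 29
132 = 2^2 × 3 × 11
24 = 2^3 × 3
LCM(348, 132, 24) = 2^3 × 3 × 11 × 29 = 7656.

7656 seconds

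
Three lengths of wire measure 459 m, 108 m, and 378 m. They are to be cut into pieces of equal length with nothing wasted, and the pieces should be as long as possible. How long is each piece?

The greatest length dividing all of 459, 108, and 378 is their gcd.
459 = 3^3 × 17
108 = 2^2 × 3^3
378 = 2 × 3^3 × 7
gcd(459, 108, 378) = 3^3 = 27.

27 m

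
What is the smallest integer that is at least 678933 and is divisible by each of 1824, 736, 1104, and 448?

1174656

The integer must be a common multiple of 1824, 736, 1104, and 448, so a multiple of their LCM.
1824 = 2^5 × 3 × 19
736 = 2^5 × 23
1104 = 2^4 × 3 × 23
448 = 2^6 × 7
LCM(1824, 736, 1104, 448) = 2^6 × 3 × 7 × 19 × 23 = 587328.
Smallest multiple of 587328 that is ≥ 678933: ⌈678933/587328⌉ × 587328 = 2 × 587328 = 1174656.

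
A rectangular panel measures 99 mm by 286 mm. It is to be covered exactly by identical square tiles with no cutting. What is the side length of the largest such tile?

By the Euclidean algorithm:
286 = 2 × 99 + 88
99 = 1 × 88 + 11
88 = 8 × 11 + 0
gcd(99, 286) = 11.

11 mm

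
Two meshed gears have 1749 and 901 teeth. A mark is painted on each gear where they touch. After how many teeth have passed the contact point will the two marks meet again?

29733 teeth

We need the least common multiple of the intervals.
1749 = 3 × 11 × 53
901 = 17 × 53
LCM(1749, 901) = 3 × 11 × 17 × 53 = 29733.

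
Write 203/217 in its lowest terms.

29/31

203 = 7 × 29
217 = 7 × 31
gcd(203, 217) = 7.
Divide numerator and denominator by 7: 203/217 = 29/31.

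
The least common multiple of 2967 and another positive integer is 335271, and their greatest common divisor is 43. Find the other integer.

gcd × lcm = product of the two integers, so the other integer is (43 × 335271) / 2967 = 4859.

4859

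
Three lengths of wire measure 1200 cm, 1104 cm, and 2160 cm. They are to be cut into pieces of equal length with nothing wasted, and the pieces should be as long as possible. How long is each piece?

48 cm

Each piece length must divide every original length, so the longest possible is gcd(1200, 1104, 2160).
1200 = 2^4 × 3 × 5^2
1104 = 2^4 × 3 × 23
2160 = 2^4 × 3^3 × 5
gcd(1200, 1104, 2160) = 2^4 × 3 = 48.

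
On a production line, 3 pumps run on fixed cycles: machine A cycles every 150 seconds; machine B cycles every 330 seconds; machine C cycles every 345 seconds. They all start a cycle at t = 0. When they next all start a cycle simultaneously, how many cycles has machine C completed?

The first common completion time is the LCM of the periods.
150 = 2 × 3 × 5^2
330 = 2 × 3 × 5 × 11
345 = 3 × 5 × 23
LCM(150, 330, 345) = 2 × 3 × 5^2 × 11 × 23 = 37950.
Cycles for period 345: 37950 / 345 = 110.

110 cycles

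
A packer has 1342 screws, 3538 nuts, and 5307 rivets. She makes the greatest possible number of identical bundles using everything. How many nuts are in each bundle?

Number of bundles = gcd(1342, 3538, 5307).
1342 = 2 × 11 × 61
3538 = 2 × 29 × 61
5307 = 3 × 29 × 61
gcd(1342, 3538, 5307) = 61.
nuts per bundle = 3538 / 61 = 58.

58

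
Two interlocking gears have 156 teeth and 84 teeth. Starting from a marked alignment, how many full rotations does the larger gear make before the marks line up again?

7 rotations

All finish a whole number of cycles simultaneously at t = LCM of the periods.
156 = 2^2 × 3 × 13
84 = 2^2 × 3 × 7
LCM(156, 84) = 2^2 × 3 × 7 × 13 = 1092.
Rotations for period 156: 1092 / 156 = 7.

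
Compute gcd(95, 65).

5

95 = 5 × 19
65 = 5 × 13
gcd(95, 65) = 5.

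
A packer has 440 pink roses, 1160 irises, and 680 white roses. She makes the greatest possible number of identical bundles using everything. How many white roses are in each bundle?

Number of bundles = gcd(440, 1160, 680).
440 = 2^3 × 5 × 11
1160 = 2^3 × 5 × 29
680 = 2^3 × 5 × 17
gcd(440, 1160, 680) = 2^3 × 5 = 40.
white roses per bundle = 680 / 40 = 17.

17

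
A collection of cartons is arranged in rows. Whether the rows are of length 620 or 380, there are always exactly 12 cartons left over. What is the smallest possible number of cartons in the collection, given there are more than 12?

N − 12 must be a common multiple of 620 and 380.
620 = 2^2 × 5 × 31
380 = 2^2 × 5 × 19
LCM(620, 380) = 2^2 × 5 × 19 × 31 = 11780.
Smallest N > 12 is LCM + 12 = 11780 + 12 = 11792.

11792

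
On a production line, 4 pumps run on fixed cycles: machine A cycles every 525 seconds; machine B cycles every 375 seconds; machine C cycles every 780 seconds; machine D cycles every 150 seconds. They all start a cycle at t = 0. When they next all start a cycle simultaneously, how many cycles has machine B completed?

All finish a whole number of cycles simultaneously at t = LCM of the periods.
525 = 3 × 5^2 × 7
375 = 3 × 5^3
780 = 2^2 × 3 × 5 × 13
150 = 2 × 3 × 5^2
LCM(525, 375, 780, 150) = 2^2 × 3 × 5^3 × 7 × 13 = 136500.
Cycles for period 375: 136500 / 375 = 364.

364 cycles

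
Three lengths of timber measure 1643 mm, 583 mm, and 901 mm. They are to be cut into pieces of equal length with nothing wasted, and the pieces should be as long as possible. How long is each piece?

53 mm

The greatest length dividing all of 1643, 583, and 901 is their gcd.
1643 = 31 × 53
583 = 11 × 53
901 = 17 × 53
gcd(1643, 583, 901) = 53.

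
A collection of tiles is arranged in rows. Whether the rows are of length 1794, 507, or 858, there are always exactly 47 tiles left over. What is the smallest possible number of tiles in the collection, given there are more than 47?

256589

N − 47 must be a common multiple of 1794, 507, and 858.
1794 = 2 × 3 × 13 × 23
507 = 3 × 13^2
858 = 2 × 3 × 11 × 13
LCM(1794, 507, 858) = 2 × 3 × 11 × 13^2 × 23 = 256542.
Smallest N > 47 is LCM + 47 = 256542 + 47 = 256589.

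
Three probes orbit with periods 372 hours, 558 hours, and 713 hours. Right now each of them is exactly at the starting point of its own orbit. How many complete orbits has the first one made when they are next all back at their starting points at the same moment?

All finish a whole number of cycles simultaneously at t = LCM of the periods.
372 = 2^2 × 3 × 31
558 = 2 × 3^2 × 31
713 = 23 × 31
LCM(372, 558, 713) = 2^2 × 3^2 × 23 × 31 = 25668.
Orbits for period 372: 25668 / 372 = 69.

69 orbits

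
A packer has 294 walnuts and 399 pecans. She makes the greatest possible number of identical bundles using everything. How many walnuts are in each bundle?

14

Number of bundles = gcd(294, 399).
294 = 2 × 3 × 7^2
399 = 3 × 7 × 19
gcd(294, 399) = 3 × 7 = 21.
walnuts per bundle = 294 / 21 = 14.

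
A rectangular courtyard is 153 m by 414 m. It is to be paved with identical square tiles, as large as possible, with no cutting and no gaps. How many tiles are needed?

Tile side = gcd(153, 414).
153 = 3^2 × 17
414 = 2 × 3^2 × 23
gcd(153, 414) = 3^2 = 9.
Tiles: (153/9) × (414/9) = 17 × 46 = 782.

782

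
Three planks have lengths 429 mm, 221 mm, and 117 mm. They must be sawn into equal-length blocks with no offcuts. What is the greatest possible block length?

The block length must divide every plank, so the greatest is gcd(429, 221, 117).
429 = 3 × 11 × 13
221 = 13 × 17
117 = 3^2 × 13
gcd(429, 221, 117) = 13.

13 mm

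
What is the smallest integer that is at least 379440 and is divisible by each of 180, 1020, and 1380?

The integer must be a common multiple of 180, 1020, and 1380, so a multiple of their LCM.
180 = 2^2 × 3^2 × 5
1020 = 2^2 × 3 × 5 × 17
1380 = 2^2 × 3 × 5 × 23
LCM(180, 1020, 1380) = 2^2 × 3^2 × 5 × 17 × 23 = 70380.
Smallest multiple of 70380 that is ≥ 379440: ⌈379440/70380⌉ × 70380 = 6 × 70380 = 422280.

422280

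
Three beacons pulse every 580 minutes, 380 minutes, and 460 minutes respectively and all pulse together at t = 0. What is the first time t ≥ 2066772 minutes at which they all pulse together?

2281140 minutes

Joint pulses occur at multiples of LCM(580, 380, 460).
580 = 2^2 × 5 × 29
380 = 2^2 × 5 × 19
460 = 2^2 × 5 × 23
LCM(580, 380, 460) = 2^2 × 5 × 19 × 23 × 29 = 253460.
Smallest multiple of 253460 that is ≥ 2066772: ⌈2066772/253460⌉ × 253460 = 9 × 253460 = 2281140.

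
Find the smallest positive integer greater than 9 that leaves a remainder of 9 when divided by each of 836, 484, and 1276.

266693

N − 9 must be a common multiple of 836, 484, and 1276.
836 = 2^2 × 11 × 19
484 = 2^2 × 11^2
1276 = 2^2 × 11 × 29
LCM(836, 484, 1276) = 2^2 × 11^2 × 19 × 29 = 266684.
Smallest N > 9 is LCM + 9 = 266684 + 9 = 266693.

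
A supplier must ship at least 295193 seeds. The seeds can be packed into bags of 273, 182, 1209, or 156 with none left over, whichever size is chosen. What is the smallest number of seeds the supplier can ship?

The number of seeds must be a common multiple of 273, 182, 1209, and 156, so a multiple of their LCM.
273 = 3 × 7 × 13
182 = 2 × 7 × 13
1209 = 3 × 13 × 31
156 = 2^2 × 3 × 13
LCM(273, 182, 1209, 156) = 2^2 × 3 × 7 × 13 × 31 = 33852.
Smallest multiple of 33852 that is ≥ 295193: ⌈295193/33852⌉ × 33852 = 9 × 33852 = 304668.

304668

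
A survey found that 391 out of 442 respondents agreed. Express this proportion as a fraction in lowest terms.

391 = 17 × 23
442 = 2 × 13 × 17
gcd(391, 442) = 17.
Divide numerator and denominator by 17: 391/442 = 23/26.

23/26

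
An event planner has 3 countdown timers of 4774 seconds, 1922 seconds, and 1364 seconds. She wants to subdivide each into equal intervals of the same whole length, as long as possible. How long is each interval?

62 seconds

The interval must divide each timer length; the longest such is the gcd.
4774 = 2 × 7 × 11 × 31
1922 = 2 × 31^2
1364 = 2^2 × 11 × 31
gcd(4774, 1922, 1364) = 2 × 31 = 62.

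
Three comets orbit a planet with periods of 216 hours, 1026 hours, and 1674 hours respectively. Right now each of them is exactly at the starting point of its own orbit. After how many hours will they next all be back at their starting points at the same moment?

The first simultaneous occurrence is after LCM of the individual periods.
216 = 2^3 × 3^3
1026 = 2 × 3^3 × 19
1674 = 2 × 3^3 × 31
LCM(216, 1026, 1674) = 2^3 × 3^3 × 19 × 31 = 127224.

127224 hours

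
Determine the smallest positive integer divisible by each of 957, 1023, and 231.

207669

957 = 3 × 11 × 29
1023 = 3 × 11 × 31
231 = 3 × 7 × 11
LCM(957, 1023, 231) = 3 × 7 × 11 × 29 × 31 = 207669.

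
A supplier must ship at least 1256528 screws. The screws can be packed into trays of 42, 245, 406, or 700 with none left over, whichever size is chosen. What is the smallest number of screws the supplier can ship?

1278900

The number of screws must be a common multiple of 42, 245, 406, and 700, so a multiple of their LCM.
42 = 2 × 3 × 7
245 = 5 × 7^2
406 = 2 × 7 × 29
700 = 2^2 × 5^2 × 7
LCM(42, 245, 406, 700) = 2^2 × 3 × 5^2 × 7^2 × 29 = 426300.
Smallest multiple of 426300 that is ≥ 1256528: ⌈1256528/426300⌉ × 426300 = 3 × 426300 = 1278900.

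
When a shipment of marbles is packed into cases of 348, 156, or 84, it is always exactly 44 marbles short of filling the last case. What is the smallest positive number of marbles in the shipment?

Being 44 short of a full case of size k means N ≡ −44 (mod k), i.e. N + 44 is a multiple of each size.
348 = 2^2 × 3 × 29
156 = 2^2 × 3 × 13
84 = 2^2 × 3 × 7
LCM(348, 156, 84) = 2^2 × 3 × 7 × 13 × 29 = 31668.
Smallest positive N is 31668 − 44 = 31624.

31624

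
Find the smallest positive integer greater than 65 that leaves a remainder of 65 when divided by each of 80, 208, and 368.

N − 65 must be a common multiple of 80, 208, and 368.
80 = 2^4 × 5
208 = 2^4 × 13
368 = 2^4 × 23
LCM(80, 208, 368) = 2^4 × 5 × 13 × 23 = 23920.
Smallest N > 65 is LCM + 65 = 23920 + 65 = 23985.

23985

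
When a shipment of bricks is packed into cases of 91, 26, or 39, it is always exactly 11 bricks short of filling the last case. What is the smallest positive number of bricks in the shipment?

Being 11 short of a full case of size k means N ≡ −11 (mod k), i.e. N + 11 is a multiple of each size.
91 = 7 × 13
26 = 2 × 13
39 = 3 × 13
LCM(91, 26, 39) = 2 × 3 × 7 × 13 = 546.
Smallest positive N is 546 − 11 = 535.

535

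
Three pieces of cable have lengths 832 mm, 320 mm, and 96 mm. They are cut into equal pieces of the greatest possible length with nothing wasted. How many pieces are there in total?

Piece length = gcd(832, 320, 96).
832 = 2^6 × 13
320 = 2^6 × 5
96 = 2^5 × 3
gcd(832, 320, 96) = 2^5 = 32.
Total pieces = 832/32 + 320/32 + 96/32 = 26 + 10 + 3 = 39.

39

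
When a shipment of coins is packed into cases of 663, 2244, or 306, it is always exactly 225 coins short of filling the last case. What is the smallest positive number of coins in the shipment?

Being 225 short of a full case of size k means N ≡ −225 (mod k), i.e. N + 225 is a multiple of each size.
663 = 3 × 13 × 17
2244 = 2^2 × 3 × 11 × 17
306 = 2 × 3^2 × 17
LCM(663, 2244, 306) = 2^2 × 3^2 × 11 × 13 × 17 = 87516.
Smallest positive N is 87516 − 225 = 87291.

87291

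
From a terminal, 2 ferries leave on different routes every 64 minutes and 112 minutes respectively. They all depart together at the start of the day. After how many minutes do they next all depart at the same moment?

We need the least common multiple of the intervals.
64 = 2^6
112 = 2^4 × 7
LCM(64, 112) = 2^6 × 7 = 448.

448 minutes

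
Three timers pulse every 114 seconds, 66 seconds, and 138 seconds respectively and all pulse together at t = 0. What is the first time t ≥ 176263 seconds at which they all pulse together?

201894 seconds

Joint pulses occur at multiples of LCM(114, 66, 138).
114 = 2 × 3 × 19
66 = 2 × 3 × 11
138 = 2 × 3 × 23
LCM(114, 66, 138) = 2 × 3 × 11 × 19 × 23 = 28842.
Smallest multiple of 28842 that is ≥ 176263: ⌈176263/28842⌉ × 28842 = 7 × 28842 = 201894.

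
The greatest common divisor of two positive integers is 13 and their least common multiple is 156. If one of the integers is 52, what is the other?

For two integers, gcd × lcm = product, so the other is (13 × 156) / 52 = 2028 / 52 = 39.

39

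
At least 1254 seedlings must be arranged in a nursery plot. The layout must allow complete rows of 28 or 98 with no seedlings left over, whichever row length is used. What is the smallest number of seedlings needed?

The number of seedlings must be a common multiple of 28 and 98, so a multiple of their LCM.
28 = 2^2 × 7
98 = 2 × 7^2
LCM(28, 98) = 2^2 × 7^2 = 196.
Smallest multiple of 196 that is ≥ 1254: ⌈1254/196⌉ × 196 = 7 × 196 = 1372.

1372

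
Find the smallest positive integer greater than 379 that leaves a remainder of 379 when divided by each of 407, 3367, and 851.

N − 379 must be a common multiple of 407, 3367, and 851.
407 = 11 × 37
3367 = 7 × 13 × 37
851 = 23 × 37
LCM(407, 3367, 851) = 7 × 11 × 13 × 23 × 37 = 851851.
Smallest N > 379 is LCM + 379 = 851851 + 379 = 852230.

852230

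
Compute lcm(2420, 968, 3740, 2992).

164560

2420 = 2^2 × 5 × 11^2
968 = 2^3 × 11^2
3740 = 2^2 × 5 × 11 × 17
2992 = 2^4 × 11 × 17
LCM(2420, 968, 3740, 2992) = 2^4 × 5 × 11^2 × 17 = 164560.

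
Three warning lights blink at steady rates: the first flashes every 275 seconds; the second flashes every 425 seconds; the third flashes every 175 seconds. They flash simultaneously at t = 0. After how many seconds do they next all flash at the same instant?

32725 seconds

The first simultaneous occurrence is after LCM of the individual periods.
275 = 5^2 × 11
425 = 5^2 × 17
175 = 5^2 × 7
LCM(275, 425, 175) = 5^2 × 7 × 11 × 17 = 32725.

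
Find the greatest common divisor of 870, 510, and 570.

30

870 = 2 × 3 × 5 × 29
510 = 2 × 3 × 5 × 17
570 = 2 × 3 × 5 × 19
gcd(870, 510, 570) = 2 × 3 × 5 = 30.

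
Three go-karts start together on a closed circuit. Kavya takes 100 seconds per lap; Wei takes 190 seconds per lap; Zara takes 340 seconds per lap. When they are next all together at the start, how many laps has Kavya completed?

323 laps

All finish a whole number of cycles simultaneously at t = LCM of the periods.
100 = 2^2 × 5^2
190 = 2 × 5 × 19
340 = 2^2 × 5 × 17
LCM(100, 190, 340) = 2^2 × 5^2 × 17 × 19 = 32300.
Laps for period 100: 32300 / 100 = 323.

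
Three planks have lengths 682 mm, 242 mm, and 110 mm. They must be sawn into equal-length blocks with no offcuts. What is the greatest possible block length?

22 mm

The block length must divide every plank, so the greatest is gcd(682, 242, 110).
682 = 2 × 11 × 31
242 = 2 × 11^2
110 = 2 × 5 × 11
gcd(682, 242, 110) = 2 × 11 = 22.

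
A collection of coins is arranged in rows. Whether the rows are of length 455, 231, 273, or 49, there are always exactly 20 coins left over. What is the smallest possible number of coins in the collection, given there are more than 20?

105125

N − 20 must be a common multiple of 455, 231, 273, and 49.
455 = 5 × 7 × 13
231 = 3 × 7 × 11
273 = 3 × 7 × 13
49 = 7^2
LCM(455, 231, 273, 49) = 3 × 5 × 7^2 × 11 × 13 = 105105.
Smallest N > 20 is LCM + 20 = 105105 + 20 = 105125.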